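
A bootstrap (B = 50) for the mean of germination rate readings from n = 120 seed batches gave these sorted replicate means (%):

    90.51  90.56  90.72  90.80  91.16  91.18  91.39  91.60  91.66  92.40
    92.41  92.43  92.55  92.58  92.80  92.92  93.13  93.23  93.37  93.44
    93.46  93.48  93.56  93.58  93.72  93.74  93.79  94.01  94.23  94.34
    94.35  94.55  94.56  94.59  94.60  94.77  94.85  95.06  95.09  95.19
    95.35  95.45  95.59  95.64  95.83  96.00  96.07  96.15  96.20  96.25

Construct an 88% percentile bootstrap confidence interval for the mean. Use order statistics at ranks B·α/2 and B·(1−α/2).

α = 0.12; lower rank = 50 × 0.060 = 3; upper rank = 50 × 0.940 = 47.
The 3rd smallest replicate is 90.72; the 47th is 96.07.

(90.72, 96.07)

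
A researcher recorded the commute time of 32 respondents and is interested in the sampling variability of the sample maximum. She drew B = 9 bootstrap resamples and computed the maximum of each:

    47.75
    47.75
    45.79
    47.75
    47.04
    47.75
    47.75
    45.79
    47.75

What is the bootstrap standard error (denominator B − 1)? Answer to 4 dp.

Bootstrap SE is the standard deviation of the 9 replicate maximums.
Mean of replicates: (47.75 + 47.75 + 45.79 + 47.75 + 47.04 + 47.75 + 47.75 + 45.79 + 47.75) / 9 = 425.12000 / 9 = 47.23556
Sum of squared deviations: (+0.51444)² + (+0.51444)² + (−1.44556)² + (+0.51444)² + (−0.19556)² + (+0.51444)² + (+0.51444)² + (−1.44556)² + (+0.51444)² = 5.80542
Variance = 5.80542 / 8 = 0.72568
SE* = √0.72568

SE* = 0.8519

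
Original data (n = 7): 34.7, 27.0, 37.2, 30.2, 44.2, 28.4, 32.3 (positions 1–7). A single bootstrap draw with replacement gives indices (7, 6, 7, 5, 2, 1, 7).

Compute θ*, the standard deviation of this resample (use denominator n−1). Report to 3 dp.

θ* = 5.582

Resample values: 32.3, 28.4, 32.3, 44.2, 27.0, 34.7, 32.3.
Mean = 33.0286; sum of squared deviations = 186.9543
s² = 186.9543 / 6 = 31.1590
s = √31.1590 = 5.582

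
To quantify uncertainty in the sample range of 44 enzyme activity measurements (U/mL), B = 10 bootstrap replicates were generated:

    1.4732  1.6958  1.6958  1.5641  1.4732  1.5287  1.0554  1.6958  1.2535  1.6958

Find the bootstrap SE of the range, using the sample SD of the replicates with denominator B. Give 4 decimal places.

Bootstrap SE is the standard deviation of the 10 replicate ranges.
Mean of replicates: (1.4732 + 1.6958 + 1.6958 + 1.5641 + 1.4732 + 1.5287 + 1.0554 + 1.6958 + 1.2535 + 1.6958) / 10 = 15.13130 / 10 = 1.51313
Sum of squared deviations: (−0.03993)² + (+0.18267)² + (+0.18267)² + (+0.05097)² + (−0.03993)² + (+0.01557)² + (−0.45773)² + (+0.18267)² + (−0.25963)² + (+0.18267)² = 0.41643
Variance = 0.41643 / 10 = 0.04164
SE* = √0.04164

SE* = 0.2041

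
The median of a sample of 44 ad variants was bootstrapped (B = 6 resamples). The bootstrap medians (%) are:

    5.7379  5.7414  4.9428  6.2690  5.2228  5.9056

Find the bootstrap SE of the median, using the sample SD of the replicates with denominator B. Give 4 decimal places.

SE* = 0.4371

Bootstrap SE is the standard deviation of the 6 replicate medians.
Mean of replicates: (5.7379 + 5.7414 + 4.9428 + 6.2690 + 5.2228 + 5.9056) / 6 = 33.81950 / 6 = 5.63658
Sum of squared deviations: (+0.10132)² + (+0.10482)² + (−0.69378)² + (+0.63242)² + (−0.41378)² + (+0.26902)² = 1.14612
Variance = 1.14612 / 6 = 0.19102
SE* = √0.19102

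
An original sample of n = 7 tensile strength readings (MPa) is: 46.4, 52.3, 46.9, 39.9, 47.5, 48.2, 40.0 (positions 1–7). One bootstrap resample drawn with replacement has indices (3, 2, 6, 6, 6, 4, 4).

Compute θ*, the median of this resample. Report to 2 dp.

Resample values: 46.9, 52.3, 48.2, 48.2, 48.2, 39.9, 39.9.
Sorted: 39.9, 39.9, 46.9, 48.2, 48.2, 48.2, 52.3
Median = middle value = 48.20

θ* = 48.20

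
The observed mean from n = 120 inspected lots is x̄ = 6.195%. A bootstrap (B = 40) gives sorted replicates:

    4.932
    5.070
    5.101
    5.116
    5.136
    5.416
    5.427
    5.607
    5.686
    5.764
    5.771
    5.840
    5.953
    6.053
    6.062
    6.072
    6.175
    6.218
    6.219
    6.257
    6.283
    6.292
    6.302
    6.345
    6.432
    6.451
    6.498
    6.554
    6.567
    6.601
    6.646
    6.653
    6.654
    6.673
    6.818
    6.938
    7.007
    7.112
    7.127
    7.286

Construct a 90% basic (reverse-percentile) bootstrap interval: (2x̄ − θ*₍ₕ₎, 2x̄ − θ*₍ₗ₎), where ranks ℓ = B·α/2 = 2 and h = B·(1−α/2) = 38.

(5.278, 7.320)

Percentile endpoints at ranks 2 and 38: θ*₍2₎ = 5.070, θ*₍38₎ = 7.112.
Basic interval reflects these around x̄:
  lower = 2 × 6.195 − 7.112 = 5.278
  upper = 2 × 6.195 − 5.070 = 7.320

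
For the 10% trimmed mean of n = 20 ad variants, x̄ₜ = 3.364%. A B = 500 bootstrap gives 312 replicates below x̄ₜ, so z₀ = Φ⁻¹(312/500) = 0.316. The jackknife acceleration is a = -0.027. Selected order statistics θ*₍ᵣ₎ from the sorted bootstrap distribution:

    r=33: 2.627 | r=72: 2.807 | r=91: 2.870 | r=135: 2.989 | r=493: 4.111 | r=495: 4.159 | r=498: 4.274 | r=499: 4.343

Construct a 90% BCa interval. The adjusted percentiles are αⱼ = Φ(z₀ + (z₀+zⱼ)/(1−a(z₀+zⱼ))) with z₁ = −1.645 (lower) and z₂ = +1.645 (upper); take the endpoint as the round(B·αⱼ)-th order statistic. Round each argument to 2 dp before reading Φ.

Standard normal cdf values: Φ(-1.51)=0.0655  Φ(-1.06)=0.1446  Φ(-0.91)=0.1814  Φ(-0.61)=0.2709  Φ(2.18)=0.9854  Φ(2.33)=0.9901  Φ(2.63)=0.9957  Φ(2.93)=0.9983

Lower: z₀ + z₁ = 0.316 + (-1.645) = -1.329; 1 − a(z₀+z₁) = 1 − (-0.027)(-1.329) = 0.9641; argument = 0.316 + (-1.329)/0.9641 = -1.0625 → -1.06.
α₁ = Φ(-1.06) = 0.1446; rank = round(500 × 0.1446) = 72; θ*₍72₎ = 2.807.
Upper: z₀ + z₂ = 1.961; 1 − a(z₀+z₂) = 1.0529; argument = 2.1784 → 2.18; α₂ = 0.9854; rank = 493; θ*₍493₎ = 4.111.

(2.807, 4.111)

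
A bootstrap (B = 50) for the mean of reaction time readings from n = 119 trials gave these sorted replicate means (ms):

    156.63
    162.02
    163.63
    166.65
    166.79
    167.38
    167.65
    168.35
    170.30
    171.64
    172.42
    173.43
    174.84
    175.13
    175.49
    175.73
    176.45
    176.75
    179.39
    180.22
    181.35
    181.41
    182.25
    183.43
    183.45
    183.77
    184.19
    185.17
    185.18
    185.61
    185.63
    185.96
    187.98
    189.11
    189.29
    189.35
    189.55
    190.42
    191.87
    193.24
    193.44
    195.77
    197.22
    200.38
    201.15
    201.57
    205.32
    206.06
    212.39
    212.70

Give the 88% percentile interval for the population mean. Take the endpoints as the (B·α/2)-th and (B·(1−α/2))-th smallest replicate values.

α = 0.12; lower rank = 50 × 0.060 = 3; upper rank = 50 × 0.940 = 47.
The 3rd smallest replicate is 163.63; the 47th is 205.32.

(163.63, 205.32)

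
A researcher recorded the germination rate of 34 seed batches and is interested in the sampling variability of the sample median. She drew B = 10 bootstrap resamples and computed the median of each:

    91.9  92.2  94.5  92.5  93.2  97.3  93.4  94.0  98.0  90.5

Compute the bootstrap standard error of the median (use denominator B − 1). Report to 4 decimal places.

SE* = 2.3491

Bootstrap SE is the standard deviation of the 10 replicate medians.
Mean of replicates: (91.9 + 92.2 + 94.5 + 92.5 + 93.2 + 97.3 + 93.4 + 94.0 + 98.0 + 90.5) / 10 = 937.50000 / 10 = 93.75000
Sum of squared deviations: (−1.85000)² + (−1.55000)² + (+0.75000)² + (−1.25000)² + (−0.55000)² + (+3.55000)² + (−0.35000)² + (+0.25000)² + (+4.25000)² + (−3.25000)² = 49.66500
Variance = 49.66500 / 9 = 5.51833
SE* = √5.51833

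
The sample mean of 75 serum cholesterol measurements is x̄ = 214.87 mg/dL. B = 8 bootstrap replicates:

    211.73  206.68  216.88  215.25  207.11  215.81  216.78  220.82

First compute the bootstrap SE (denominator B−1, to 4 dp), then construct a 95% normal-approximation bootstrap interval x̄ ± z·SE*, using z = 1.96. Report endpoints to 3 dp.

(205.113, 224.627)

Mean of replicates = 213.8825; sum of squared deviations = 173.4707; SE* = √(173.4707/7) = 4.9781
Margin = 1.96 × 4.9781 = 9.7571
Interval: 214.87 ± 9.7571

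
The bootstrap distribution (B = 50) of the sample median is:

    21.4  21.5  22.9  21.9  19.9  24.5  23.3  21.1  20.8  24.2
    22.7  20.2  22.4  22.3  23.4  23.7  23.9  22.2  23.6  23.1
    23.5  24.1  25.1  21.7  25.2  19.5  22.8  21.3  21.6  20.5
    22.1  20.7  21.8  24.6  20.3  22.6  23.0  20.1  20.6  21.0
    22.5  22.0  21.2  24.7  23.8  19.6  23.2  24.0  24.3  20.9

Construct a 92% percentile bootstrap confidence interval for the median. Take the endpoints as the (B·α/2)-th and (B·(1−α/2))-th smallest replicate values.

(19.6, 24.7)

Sorted replicates: 19.5, 19.6, 19.9, 20.1, 20.2, 20.3, 20.5, 20.6, 20.7, 20.8, 20.9, 21.0, 21.1, 21.2, 21.3, 21.4, 21.5, 21.6, 21.7, 21.8, 21.9, 22.0, 22.1, 22.2, 22.3, 22.4, 22.5, 22.6, 22.7, 22.8, 22.9, 23.0, 23.1, 23.2, 23.3, 23.4, 23.5, 23.6, 23.7, 23.8, 23.9, 24.0, 24.1, 24.2, 24.3, 24.5, 24.6, 24.7, 25.1, 25.2
α = 0.08; lower rank = 50 × 0.040 = 2; upper rank = 50 × 0.960 = 48.
The 2nd smallest replicate is 19.6; the 48th is 24.7.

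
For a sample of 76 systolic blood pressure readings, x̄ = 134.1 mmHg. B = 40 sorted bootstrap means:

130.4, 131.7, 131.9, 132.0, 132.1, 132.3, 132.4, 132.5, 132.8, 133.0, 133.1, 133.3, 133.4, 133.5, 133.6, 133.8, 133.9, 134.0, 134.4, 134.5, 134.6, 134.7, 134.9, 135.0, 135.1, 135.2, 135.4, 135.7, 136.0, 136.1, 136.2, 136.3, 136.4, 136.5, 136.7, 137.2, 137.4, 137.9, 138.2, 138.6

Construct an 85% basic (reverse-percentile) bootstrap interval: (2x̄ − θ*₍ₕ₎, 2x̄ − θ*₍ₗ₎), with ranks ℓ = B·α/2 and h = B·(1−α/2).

Percentile endpoints at ranks 3 and 37: θ*₍3₎ = 131.9, θ*₍37₎ = 137.4.
Basic interval reflects these around x̄:
  lower = 2 × 134.1 − 137.4 = 130.8
  upper = 2 × 134.1 − 131.9 = 136.3

(130.8, 136.3)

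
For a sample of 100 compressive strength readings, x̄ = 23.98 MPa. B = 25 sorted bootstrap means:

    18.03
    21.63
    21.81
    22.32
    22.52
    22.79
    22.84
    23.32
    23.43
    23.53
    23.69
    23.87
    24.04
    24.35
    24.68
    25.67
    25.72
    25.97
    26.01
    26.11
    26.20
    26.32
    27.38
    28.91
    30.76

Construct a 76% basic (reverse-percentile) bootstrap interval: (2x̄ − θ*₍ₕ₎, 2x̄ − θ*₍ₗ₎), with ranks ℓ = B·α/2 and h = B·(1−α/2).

(21.64, 26.15)

Percentile endpoints at ranks 3 and 22: θ*₍3₎ = 21.81, θ*₍22₎ = 26.32.
Basic interval reflects these around x̄:
  lower = 2 × 23.98 − 26.32 = 21.64
  upper = 2 × 23.98 − 21.81 = 26.15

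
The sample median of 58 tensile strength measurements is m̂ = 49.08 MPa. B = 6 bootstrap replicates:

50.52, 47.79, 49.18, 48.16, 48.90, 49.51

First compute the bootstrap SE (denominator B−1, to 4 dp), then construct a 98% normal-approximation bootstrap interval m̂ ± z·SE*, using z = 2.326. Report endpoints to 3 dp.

Mean of replicates = 49.0100; sum of squared deviations = 4.7820; SE* = √(4.7820/5) = 0.9780
Margin = 2.326 × 0.9780 = 2.2748
Interval: 49.08 ± 2.2748

(46.805, 51.355)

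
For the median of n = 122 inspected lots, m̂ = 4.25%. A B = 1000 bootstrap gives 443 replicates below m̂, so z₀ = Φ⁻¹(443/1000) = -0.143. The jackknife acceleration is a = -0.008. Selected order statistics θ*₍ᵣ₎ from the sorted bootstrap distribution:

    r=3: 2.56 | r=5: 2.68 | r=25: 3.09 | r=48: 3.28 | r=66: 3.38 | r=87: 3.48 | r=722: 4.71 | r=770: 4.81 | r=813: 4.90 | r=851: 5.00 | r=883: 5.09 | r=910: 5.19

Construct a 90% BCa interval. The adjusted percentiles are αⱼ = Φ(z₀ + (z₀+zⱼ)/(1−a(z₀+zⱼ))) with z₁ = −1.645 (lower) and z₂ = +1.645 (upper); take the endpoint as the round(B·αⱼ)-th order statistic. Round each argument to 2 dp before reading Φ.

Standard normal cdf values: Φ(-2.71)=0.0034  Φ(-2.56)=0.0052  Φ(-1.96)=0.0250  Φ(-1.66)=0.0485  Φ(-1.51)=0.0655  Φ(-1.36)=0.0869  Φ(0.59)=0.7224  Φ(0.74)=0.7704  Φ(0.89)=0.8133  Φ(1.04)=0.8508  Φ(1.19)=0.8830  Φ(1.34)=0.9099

(3.09, 5.19)

Lower: z₀ + z₁ = -0.143 + (-1.645) = -1.788; 1 − a(z₀+z₁) = 1 − (-0.008)(-1.788) = 0.9857; argument = -0.143 + (-1.788)/0.9857 = -1.9569 → -1.96.
α₁ = Φ(-1.96) = 0.0250; rank = round(1000 × 0.0250) = 25; θ*₍25₎ = 3.09.
Upper: z₀ + z₂ = 1.502; 1 − a(z₀+z₂) = 1.0120; argument = 1.3412 → 1.34; α₂ = 0.9099; rank = 910; θ*₍910₎ = 5.19.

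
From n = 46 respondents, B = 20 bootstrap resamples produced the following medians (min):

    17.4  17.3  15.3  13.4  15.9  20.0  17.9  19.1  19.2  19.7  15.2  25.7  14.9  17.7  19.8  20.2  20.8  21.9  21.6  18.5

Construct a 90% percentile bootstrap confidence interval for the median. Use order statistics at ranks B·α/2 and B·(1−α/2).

(13.4, 21.9)

Sorted replicates: 13.4, 14.9, 15.2, 15.3, 15.9, 17.3, 17.4, 17.7, 17.9, 18.5, 19.1, 19.2, 19.7, 19.8, 20.0, 20.2, 20.8, 21.6, 21.9, 25.7
α = 0.10; lower rank = 20 × 0.050 = 1; upper rank = 20 × 0.950 = 19.
The 1st smallest replicate is 13.4; the 19th is 21.9.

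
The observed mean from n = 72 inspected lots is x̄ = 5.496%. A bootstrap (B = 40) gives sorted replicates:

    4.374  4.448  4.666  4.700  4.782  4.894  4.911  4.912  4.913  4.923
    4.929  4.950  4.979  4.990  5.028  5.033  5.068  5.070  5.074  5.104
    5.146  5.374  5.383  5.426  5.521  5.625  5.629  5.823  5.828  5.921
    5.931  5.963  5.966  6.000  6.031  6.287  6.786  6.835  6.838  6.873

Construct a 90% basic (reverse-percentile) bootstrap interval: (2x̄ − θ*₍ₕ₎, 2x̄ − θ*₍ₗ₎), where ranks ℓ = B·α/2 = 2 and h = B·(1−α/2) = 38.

(4.157, 6.544)

Percentile endpoints at ranks 2 and 38: θ*₍2₎ = 4.448, θ*₍38₎ = 6.835.
Basic interval reflects these around x̄:
  lower = 2 × 5.496 − 6.835 = 4.157
  upper = 2 × 5.496 − 4.448 = 6.544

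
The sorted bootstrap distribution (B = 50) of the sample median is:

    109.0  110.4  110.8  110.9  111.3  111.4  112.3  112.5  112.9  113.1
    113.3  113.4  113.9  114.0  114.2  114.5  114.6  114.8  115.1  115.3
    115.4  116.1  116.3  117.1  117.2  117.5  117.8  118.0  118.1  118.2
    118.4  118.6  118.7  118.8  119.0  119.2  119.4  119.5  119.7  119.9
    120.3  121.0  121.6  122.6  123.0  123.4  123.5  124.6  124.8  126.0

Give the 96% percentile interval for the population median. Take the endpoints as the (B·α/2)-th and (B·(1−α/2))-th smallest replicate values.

(109.0, 124.8)

α = 0.04; lower rank = 50 × 0.020 = 1; upper rank = 50 × 0.980 = 49.
The 1st smallest replicate is 109.0; the 49th is 124.8.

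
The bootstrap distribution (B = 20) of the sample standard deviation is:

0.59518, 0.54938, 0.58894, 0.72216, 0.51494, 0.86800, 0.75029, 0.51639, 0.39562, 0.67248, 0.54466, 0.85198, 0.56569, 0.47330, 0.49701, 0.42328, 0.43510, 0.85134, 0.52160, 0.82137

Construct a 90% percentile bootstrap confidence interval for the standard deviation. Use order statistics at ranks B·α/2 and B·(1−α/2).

Sorted replicates: 0.39562, 0.42328, 0.43510, 0.47330, 0.49701, 0.51494, 0.51639, 0.52160, 0.54466, 0.54938, 0.56569, 0.58894, 0.59518, 0.67248, 0.72216, 0.75029, 0.82137, 0.85134, 0.85198, 0.86800
α = 0.10; lower rank = 20 × 0.050 = 1; upper rank = 20 × 0.950 = 19.
The 1st smallest replicate is 0.39562; the 19th is 0.85198.

(0.39562, 0.85198)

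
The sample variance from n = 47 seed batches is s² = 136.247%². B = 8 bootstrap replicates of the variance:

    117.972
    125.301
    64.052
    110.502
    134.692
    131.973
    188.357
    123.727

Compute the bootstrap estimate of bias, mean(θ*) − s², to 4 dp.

bias = −11.6750

mean(θ*) = (117.972 + 125.301 + 64.052 + 110.502 + 134.692 + 131.973 + 188.357 + 123.727) / 8 = 124.57200
bias = 124.57200 − 136.247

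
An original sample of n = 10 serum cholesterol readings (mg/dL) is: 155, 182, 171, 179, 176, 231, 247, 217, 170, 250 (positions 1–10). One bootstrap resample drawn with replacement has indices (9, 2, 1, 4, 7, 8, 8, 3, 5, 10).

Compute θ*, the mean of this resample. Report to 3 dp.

Resample values: 170, 182, 155, 179, 247, 217, 217, 171, 176, 250.
Mean = (170 + 182 + 155 + 179 + 247 + 217 + 217 + 171 + 176 + 250) / 10 = 1964.0 / 10 = 196.400

θ* = 196.400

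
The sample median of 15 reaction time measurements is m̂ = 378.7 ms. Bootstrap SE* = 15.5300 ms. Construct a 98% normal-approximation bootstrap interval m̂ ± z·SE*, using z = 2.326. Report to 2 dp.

(342.58, 414.82)

Margin = 2.326 × 15.5300 = 36.123
Interval: 378.7 ± 36.123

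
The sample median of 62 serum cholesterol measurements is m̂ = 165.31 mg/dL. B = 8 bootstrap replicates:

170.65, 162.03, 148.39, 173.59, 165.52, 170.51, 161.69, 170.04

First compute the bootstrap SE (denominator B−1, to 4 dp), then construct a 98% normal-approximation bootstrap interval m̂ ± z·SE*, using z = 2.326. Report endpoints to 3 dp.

(146.523, 184.097)

Mean of replicates = 165.3025; sum of squared deviations = 456.6798; SE* = √(456.6798/7) = 8.0771
Margin = 2.326 × 8.0771 = 18.7873
Interval: 165.31 ± 18.7873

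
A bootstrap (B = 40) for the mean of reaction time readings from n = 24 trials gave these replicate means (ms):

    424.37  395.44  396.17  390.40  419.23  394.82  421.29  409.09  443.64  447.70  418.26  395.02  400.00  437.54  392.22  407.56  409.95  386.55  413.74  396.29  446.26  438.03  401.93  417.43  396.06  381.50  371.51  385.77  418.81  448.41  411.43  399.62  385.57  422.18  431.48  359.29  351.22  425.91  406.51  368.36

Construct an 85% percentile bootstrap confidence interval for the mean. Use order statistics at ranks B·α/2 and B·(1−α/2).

(368.36, 443.64)

Sorted replicates: 351.22, 359.29, 368.36, 371.51, 381.50, 385.57, 385.77, 386.55, 390.40, 392.22, 394.82, 395.02, 395.44, 396.06, 396.17, 396.29, 399.62, 400.00, 401.93, 406.51, 407.56, 409.09, 409.95, 411.43, 413.74, 417.43, 418.26, 418.81, 419.23, 421.29, 422.18, 424.37, 425.91, 431.48, 437.54, 438.03, 443.64, 446.26, 447.70, 448.41
α = 0.15; lower rank = 40 × 0.075 = 3; upper rank = 40 × 0.925 = 37.
The 3rd smallest replicate is 368.36; the 37th is 443.64.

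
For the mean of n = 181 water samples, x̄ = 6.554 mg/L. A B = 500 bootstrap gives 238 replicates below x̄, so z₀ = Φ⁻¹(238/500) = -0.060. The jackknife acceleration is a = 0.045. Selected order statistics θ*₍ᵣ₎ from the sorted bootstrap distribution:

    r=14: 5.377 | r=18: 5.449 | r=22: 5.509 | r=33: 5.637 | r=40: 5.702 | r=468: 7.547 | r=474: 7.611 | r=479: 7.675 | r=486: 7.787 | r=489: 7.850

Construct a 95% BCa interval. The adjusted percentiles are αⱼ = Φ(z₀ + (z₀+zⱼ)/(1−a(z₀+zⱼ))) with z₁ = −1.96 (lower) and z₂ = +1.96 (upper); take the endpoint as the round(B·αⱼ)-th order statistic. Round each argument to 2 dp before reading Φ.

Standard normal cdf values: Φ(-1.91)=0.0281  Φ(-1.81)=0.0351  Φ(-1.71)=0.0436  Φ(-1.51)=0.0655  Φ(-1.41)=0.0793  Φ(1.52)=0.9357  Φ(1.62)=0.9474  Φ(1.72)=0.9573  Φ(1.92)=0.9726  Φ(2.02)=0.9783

(5.377, 7.850)

Lower: z₀ + z₁ = -0.060 + (-1.960) = -2.020; 1 − a(z₀+z₁) = 1 − (0.045)(-2.020) = 1.0909; argument = -0.060 + (-2.020)/1.0909 = -1.9117 → -1.91.
α₁ = Φ(-1.91) = 0.0281; rank = round(500 × 0.0281) = 14; θ*₍14₎ = 5.377.
Upper: z₀ + z₂ = 1.900; 1 − a(z₀+z₂) = 0.9145; argument = 2.0176 → 2.02; α₂ = 0.9783; rank = 489; θ*₍489₎ = 7.850.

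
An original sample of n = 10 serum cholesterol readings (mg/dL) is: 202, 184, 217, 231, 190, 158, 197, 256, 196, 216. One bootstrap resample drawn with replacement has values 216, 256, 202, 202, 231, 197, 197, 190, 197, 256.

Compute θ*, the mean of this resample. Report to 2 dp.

Mean = (216 + 256 + 202 + 202 + 231 + 197 + 197 + 190 + 197 + 256) / 10 = 2144.0 / 10 = 214.40

θ* = 214.40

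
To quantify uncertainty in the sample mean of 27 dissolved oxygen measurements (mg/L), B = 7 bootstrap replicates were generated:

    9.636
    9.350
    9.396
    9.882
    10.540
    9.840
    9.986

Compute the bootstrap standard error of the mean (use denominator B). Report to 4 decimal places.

SE* = 0.3747

Bootstrap SE is the standard deviation of the 7 replicate means.
Mean of replicates: (9.636 + 9.350 + 9.396 + 9.882 + 10.540 + 9.840 + 9.986) / 7 = 68.63000 / 7 = 9.80429
Sum of squared deviations: (−0.16829)² + (−0.45429)² + (−0.40829)² + (+0.07771)² + (+0.73571)² + (+0.03571)² + (+0.18171)² = 0.98300
Variance = 0.98300 / 7 = 0.14043
SE* = √0.14043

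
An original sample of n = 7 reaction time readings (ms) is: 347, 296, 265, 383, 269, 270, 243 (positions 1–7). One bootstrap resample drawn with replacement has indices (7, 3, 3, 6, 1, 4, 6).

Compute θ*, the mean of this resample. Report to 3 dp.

Resample values: 243, 265, 265, 270, 347, 383, 270.
Mean = (243 + 265 + 265 + 270 + 347 + 383 + 270) / 7 = 2043.0 / 7 = 291.857

θ* = 291.857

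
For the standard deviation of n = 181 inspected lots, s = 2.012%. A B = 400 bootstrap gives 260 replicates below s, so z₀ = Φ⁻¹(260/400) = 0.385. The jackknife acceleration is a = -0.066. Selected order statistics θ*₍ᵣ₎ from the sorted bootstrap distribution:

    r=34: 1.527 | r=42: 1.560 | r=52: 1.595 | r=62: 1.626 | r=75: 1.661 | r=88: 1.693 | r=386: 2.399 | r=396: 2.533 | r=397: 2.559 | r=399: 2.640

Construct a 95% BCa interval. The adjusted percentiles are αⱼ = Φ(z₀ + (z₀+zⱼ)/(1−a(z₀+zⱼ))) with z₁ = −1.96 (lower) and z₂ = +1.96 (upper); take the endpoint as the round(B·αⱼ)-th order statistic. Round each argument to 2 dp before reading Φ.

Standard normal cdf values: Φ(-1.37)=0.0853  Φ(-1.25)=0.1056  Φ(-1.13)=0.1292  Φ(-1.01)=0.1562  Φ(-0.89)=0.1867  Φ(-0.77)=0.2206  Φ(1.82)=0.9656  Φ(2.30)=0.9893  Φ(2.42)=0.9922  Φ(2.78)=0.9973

Lower: z₀ + z₁ = 0.385 + (-1.960) = -1.575; 1 − a(z₀+z₁) = 1 − (-0.066)(-1.575) = 0.8961; argument = 0.385 + (-1.575)/0.8961 = -1.3727 → -1.37.
α₁ = Φ(-1.37) = 0.0853; rank = round(400 × 0.0853) = 34; θ*₍34₎ = 1.527.
Upper: z₀ + z₂ = 2.345; 1 − a(z₀+z₂) = 1.1548; argument = 2.4157 → 2.42; α₂ = 0.9922; rank = 397; θ*₍397₎ = 2.559.

(1.527, 2.559)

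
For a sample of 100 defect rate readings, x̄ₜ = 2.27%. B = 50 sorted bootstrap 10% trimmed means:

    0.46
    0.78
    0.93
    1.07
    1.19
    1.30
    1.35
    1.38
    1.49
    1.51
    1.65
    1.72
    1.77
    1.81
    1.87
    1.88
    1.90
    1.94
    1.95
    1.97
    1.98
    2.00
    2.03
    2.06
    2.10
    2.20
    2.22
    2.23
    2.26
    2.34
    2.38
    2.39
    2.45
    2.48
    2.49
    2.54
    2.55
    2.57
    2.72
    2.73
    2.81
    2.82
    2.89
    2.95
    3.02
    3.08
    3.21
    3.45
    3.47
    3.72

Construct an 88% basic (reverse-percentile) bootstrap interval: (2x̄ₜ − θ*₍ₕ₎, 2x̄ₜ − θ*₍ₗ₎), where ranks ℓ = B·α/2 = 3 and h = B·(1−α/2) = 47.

(1.33, 3.61)

Percentile endpoints at ranks 3 and 47: θ*₍3₎ = 0.93, θ*₍47₎ = 3.21.
Basic interval reflects these around x̄ₜ:
  lower = 2 × 2.27 − 3.21 = 1.33
  upper = 2 × 2.27 − 0.93 = 3.61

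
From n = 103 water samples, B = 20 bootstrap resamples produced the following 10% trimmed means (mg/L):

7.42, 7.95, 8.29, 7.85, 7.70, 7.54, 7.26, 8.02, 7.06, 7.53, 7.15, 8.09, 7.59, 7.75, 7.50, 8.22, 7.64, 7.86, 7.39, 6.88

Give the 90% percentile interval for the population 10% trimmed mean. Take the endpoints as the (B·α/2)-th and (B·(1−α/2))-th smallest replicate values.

(6.88, 8.22)

Sorted replicates: 6.88, 7.06, 7.15, 7.26, 7.39, 7.42, 7.50, 7.53, 7.54, 7.59, 7.64, 7.70, 7.75, 7.85, 7.86, 7.95, 8.02, 8.09, 8.22, 8.29
α = 0.10; lower rank = 20 × 0.050 = 1; upper rank = 20 × 0.950 = 19.
The 1st smallest replicate is 6.88; the 19th is 8.22.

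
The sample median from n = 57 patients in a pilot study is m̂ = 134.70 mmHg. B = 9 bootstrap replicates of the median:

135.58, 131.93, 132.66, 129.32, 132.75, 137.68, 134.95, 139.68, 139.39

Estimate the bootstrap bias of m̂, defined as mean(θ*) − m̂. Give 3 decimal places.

mean(θ*) = (135.58 + 131.93 + 132.66 + 129.32 + 132.75 + 137.68 + 134.95 + 139.68 + 139.39) / 9 = 134.8822
bias = 134.8822 − 134.70

bias = +0.182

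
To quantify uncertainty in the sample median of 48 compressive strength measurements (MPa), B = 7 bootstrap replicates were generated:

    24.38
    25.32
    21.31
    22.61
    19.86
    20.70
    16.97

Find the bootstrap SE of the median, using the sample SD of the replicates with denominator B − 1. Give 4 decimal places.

Bootstrap SE is the standard deviation of the 7 replicate medians.
Mean of replicates: (24.38 + 25.32 + 21.31 + 22.61 + 19.86 + 20.70 + 16.97) / 7 = 151.15000 / 7 = 21.59286
Sum of squared deviations: (+2.78714)² + (+3.72714)² + (−0.28286)² + (+1.01714)² + (−1.73286)² + (−0.89286)² + (−4.62286)² = 47.94514
Variance = 47.94514 / 6 = 7.99086
SE* = √7.99086

SE* = 2.8268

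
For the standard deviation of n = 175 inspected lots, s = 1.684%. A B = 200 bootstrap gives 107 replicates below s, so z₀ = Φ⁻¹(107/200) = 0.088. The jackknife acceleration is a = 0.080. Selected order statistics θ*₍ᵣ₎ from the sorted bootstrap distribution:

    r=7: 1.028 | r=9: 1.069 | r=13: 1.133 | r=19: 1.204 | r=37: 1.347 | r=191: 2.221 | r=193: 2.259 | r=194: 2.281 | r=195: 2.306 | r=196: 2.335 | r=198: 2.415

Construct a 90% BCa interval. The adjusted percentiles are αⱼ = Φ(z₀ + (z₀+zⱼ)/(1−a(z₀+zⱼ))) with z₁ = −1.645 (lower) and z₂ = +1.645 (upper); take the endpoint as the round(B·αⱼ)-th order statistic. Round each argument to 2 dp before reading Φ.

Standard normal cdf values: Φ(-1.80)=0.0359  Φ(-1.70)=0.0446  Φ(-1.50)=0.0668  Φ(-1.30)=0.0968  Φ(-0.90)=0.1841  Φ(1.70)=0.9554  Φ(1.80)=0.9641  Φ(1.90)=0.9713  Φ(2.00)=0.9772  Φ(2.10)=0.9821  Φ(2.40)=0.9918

(1.204, 2.335)

Lower: z₀ + z₁ = 0.088 + (-1.645) = -1.557; 1 − a(z₀+z₁) = 1 − (0.080)(-1.557) = 1.1246; argument = 0.088 + (-1.557)/1.1246 = -1.2965 → -1.30.
α₁ = Φ(-1.30) = 0.0968; rank = round(200 × 0.0968) = 19; θ*₍19₎ = 1.204.
Upper: z₀ + z₂ = 1.733; 1 − a(z₀+z₂) = 0.8614; argument = 2.0999 → 2.10; α₂ = 0.9821; rank = 196; θ*₍196₎ = 2.335.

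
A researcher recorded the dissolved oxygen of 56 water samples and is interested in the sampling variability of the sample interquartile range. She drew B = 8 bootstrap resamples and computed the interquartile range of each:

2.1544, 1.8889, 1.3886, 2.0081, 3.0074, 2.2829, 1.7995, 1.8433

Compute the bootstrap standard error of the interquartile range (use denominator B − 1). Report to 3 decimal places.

Bootstrap SE is the standard deviation of the 8 replicate interquartile ranges.
Mean of replicates: (2.1544 + 1.8889 + 1.3886 + 2.0081 + 3.0074 + 2.2829 + 1.7995 + 1.8433) / 8 = 16.37310 / 8 = 2.04664
Sum of squared deviations: (+0.10776)² + (−0.15774)² + (−0.65804)² + (−0.03854)² + (+0.96076)² + (+0.23626)² + (−0.24714)² + (−0.20334)² = 1.55230
Variance = 1.55230 / 7 = 0.22176
SE* = √0.22176

SE* = 0.471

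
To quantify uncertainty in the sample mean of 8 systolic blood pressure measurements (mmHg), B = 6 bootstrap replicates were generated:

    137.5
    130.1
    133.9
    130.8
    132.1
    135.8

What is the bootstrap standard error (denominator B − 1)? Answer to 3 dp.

SE* = 2.904

Bootstrap SE is the standard deviation of the 6 replicate means.
Mean of replicates: (137.5 + 130.1 + 133.9 + 130.8 + 132.1 + 135.8) / 6 = 800.2000 / 6 = 133.3667
Sum of squared deviations: (+4.1333)² + (−3.2667)² + (+0.5333)² + (−2.5667)² + (−1.2667)² + (+2.4333)² = 42.1533
Variance = 42.1533 / 5 = 8.4307
SE* = √8.4307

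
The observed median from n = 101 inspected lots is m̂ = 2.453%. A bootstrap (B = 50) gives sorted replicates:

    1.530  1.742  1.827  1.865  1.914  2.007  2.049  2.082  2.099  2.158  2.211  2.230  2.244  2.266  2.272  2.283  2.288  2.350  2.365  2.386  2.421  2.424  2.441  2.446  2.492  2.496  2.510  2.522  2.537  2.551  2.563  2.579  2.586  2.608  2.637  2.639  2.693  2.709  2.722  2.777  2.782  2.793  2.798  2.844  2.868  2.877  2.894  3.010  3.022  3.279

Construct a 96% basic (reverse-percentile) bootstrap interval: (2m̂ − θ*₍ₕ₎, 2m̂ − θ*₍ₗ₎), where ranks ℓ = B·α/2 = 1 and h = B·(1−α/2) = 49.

Percentile endpoints at ranks 1 and 49: θ*₍1₎ = 1.530, θ*₍49₎ = 3.022.
Basic interval reflects these around m̂:
  lower = 2 × 2.453 − 3.022 = 1.884
  upper = 2 × 2.453 − 1.530 = 3.376

(1.884, 3.376)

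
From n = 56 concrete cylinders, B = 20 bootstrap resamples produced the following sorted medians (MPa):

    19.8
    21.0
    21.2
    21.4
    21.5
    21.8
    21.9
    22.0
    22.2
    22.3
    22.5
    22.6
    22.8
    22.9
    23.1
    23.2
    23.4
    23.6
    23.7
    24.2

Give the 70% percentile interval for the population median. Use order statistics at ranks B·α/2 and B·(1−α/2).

(21.2, 23.4)

α = 0.30; lower rank = 20 × 0.150 = 3; upper rank = 20 × 0.850 = 17.
The 3rd smallest replicate is 21.2; the 17th is 23.4.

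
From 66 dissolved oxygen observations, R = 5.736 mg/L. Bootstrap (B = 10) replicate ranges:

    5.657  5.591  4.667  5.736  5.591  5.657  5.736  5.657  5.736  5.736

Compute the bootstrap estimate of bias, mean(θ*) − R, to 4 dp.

mean(θ*) = (5.657 + 5.591 + 4.667 + 5.736 + 5.591 + 5.657 + 5.736 + 5.657 + 5.736 + 5.736) / 10 = 5.57640
bias = 5.57640 − 5.736

bias = −0.1596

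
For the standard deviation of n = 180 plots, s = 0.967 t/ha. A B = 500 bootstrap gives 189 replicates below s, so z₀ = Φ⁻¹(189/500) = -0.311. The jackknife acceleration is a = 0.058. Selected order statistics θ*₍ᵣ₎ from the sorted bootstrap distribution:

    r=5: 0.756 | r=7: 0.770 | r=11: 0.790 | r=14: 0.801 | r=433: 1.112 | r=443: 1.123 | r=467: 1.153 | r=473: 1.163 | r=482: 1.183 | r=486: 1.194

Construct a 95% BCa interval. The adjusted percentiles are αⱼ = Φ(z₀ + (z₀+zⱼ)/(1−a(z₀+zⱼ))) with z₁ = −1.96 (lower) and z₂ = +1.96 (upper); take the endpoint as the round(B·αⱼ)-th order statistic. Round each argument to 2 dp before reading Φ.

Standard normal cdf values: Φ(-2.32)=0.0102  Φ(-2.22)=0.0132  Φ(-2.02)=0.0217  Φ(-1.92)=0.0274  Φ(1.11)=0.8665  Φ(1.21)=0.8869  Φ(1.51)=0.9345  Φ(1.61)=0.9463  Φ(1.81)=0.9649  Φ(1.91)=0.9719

Lower: z₀ + z₁ = -0.311 + (-1.960) = -2.271; 1 − a(z₀+z₁) = 1 − (0.058)(-2.271) = 1.1317; argument = -0.311 + (-2.271)/1.1317 = -2.3177 → -2.32.
α₁ = Φ(-2.32) = 0.0102; rank = round(500 × 0.0102) = 5; θ*₍5₎ = 0.756.
Upper: z₀ + z₂ = 1.649; 1 − a(z₀+z₂) = 0.9044; argument = 1.5124 → 1.51; α₂ = 0.9345; rank = 467; θ*₍467₎ = 1.153.

(0.756, 1.153)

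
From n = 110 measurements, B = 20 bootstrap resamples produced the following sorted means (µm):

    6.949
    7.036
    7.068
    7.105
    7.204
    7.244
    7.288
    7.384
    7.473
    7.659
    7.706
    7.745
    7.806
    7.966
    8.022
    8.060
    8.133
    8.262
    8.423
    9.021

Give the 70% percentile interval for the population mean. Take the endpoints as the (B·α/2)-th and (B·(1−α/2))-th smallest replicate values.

(7.068, 8.133)

α = 0.30; lower rank = 20 × 0.150 = 3; upper rank = 20 × 0.850 = 17.
The 3rd smallest replicate is 7.068; the 17th is 8.133.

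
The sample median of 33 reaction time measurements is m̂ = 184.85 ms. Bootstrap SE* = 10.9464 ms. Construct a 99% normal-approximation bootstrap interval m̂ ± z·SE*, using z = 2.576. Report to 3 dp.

Margin = 2.576 × 10.9464 = 28.1979
Interval: 184.85 ± 28.1979

(156.652, 213.048)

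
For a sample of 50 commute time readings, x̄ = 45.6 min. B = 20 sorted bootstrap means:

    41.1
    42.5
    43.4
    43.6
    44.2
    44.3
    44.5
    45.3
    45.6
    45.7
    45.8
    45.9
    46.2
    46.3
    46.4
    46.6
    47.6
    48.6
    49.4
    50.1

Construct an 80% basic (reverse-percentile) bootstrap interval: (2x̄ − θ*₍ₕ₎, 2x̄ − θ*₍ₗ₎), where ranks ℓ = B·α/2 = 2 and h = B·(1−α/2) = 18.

Percentile endpoints at ranks 2 and 18: θ*₍2₎ = 42.5, θ*₍18₎ = 48.6.
Basic interval reflects these around x̄:
  lower = 2 × 45.6 − 48.6 = 42.6
  upper = 2 × 45.6 − 42.5 = 48.7

(42.6, 48.7)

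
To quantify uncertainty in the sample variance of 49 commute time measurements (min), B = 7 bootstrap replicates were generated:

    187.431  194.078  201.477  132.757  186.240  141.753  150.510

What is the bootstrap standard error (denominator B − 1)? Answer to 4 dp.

SE* = 27.9891

Bootstrap SE is the standard deviation of the 7 replicate variances.
Mean of replicates: (187.431 + 194.078 + 201.477 + 132.757 + 186.240 + 141.753 + 150.510) / 7 = 1194.24600 / 7 = 170.60657
Sum of squared deviations: (+16.82443)² + (+23.47143)² + (+30.87043)² + (−37.84957)² + (+15.63343)² + (−28.85357)² + (−20.09657)² = 4700.34763
Variance = 4700.34763 / 6 = 783.39127
SE* = √783.39127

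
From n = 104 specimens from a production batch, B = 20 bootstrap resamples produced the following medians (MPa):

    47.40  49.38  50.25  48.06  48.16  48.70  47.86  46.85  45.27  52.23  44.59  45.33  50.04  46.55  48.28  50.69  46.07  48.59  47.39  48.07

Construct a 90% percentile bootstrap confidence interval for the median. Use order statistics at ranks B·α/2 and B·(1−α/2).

Sorted replicates: 44.59, 45.27, 45.33, 46.07, 46.55, 46.85, 47.39, 47.40, 47.86, 48.06, 48.07, 48.16, 48.28, 48.59, 48.70, 49.38, 50.04, 50.25, 50.69, 52.23
α = 0.10; lower rank = 20 × 0.050 = 1; upper rank = 20 × 0.950 = 19.
The 1st smallest replicate is 44.59; the 19th is 50.69.

(44.59, 50.69)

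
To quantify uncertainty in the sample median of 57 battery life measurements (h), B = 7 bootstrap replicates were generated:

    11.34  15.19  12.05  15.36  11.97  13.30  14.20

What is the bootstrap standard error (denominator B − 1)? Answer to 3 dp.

Bootstrap SE is the standard deviation of the 7 replicate medians.
Mean of replicates: (11.34 + 15.19 + 12.05 + 15.36 + 11.97 + 13.30 + 14.20) / 7 = 93.4100 / 7 = 13.3443
Sum of squared deviations: (−2.0043)² + (+1.8457)² + (−1.2943)² + (+2.0157)² + (−1.3743)² + (−0.0443)² + (+0.8557)² = 15.7850
Variance = 15.7850 / 6 = 2.6308
SE* = √2.6308

SE* = 1.622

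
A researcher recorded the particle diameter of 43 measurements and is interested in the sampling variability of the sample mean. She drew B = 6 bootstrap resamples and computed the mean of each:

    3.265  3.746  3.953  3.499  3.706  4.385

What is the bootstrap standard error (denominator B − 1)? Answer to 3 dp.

SE* = 0.386

Bootstrap SE is the standard deviation of the 6 replicate means.
Mean of replicates: (3.265 + 3.746 + 3.953 + 3.499 + 3.706 + 4.385) / 6 = 22.5540 / 6 = 3.7590
Sum of squared deviations: (−0.4940)² + (−0.0130)² + (+0.1940)² + (−0.2600)² + (−0.0530)² + (+0.6260)² = 0.7441
Variance = 0.7441 / 5 = 0.1488
SE* = √0.1488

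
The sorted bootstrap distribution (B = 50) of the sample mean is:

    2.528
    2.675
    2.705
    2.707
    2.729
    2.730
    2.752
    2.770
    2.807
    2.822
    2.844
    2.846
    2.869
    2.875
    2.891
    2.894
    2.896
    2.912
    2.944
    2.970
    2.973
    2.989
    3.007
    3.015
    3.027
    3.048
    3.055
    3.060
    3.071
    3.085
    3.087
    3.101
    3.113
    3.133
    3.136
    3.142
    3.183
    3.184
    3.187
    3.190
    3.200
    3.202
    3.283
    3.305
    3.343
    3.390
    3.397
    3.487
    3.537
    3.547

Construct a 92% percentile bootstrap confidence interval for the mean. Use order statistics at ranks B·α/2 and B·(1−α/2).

α = 0.08; lower rank = 50 × 0.040 = 2; upper rank = 50 × 0.960 = 48.
The 2nd smallest replicate is 2.675; the 48th is 3.487.

(2.675, 3.487)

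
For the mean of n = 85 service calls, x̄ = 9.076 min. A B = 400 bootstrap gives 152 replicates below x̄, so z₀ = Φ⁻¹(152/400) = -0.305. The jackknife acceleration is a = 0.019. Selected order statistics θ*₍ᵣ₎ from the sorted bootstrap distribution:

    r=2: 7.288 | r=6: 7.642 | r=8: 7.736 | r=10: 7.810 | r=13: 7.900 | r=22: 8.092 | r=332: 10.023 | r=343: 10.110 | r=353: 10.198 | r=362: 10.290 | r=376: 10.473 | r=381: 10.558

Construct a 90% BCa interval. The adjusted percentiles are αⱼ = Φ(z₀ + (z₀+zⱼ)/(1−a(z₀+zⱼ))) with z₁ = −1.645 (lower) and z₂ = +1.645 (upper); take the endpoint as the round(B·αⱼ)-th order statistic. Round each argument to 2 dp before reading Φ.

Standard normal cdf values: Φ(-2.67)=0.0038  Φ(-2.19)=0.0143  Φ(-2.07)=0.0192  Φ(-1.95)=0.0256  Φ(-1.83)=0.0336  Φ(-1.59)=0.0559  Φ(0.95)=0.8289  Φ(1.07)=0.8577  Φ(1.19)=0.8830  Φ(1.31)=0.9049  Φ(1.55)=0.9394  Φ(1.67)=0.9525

Lower: z₀ + z₁ = -0.305 + (-1.645) = -1.950; 1 − a(z₀+z₁) = 1 − (0.019)(-1.950) = 1.0371; argument = -0.305 + (-1.950)/1.0371 = -2.1853 → -2.19.
α₁ = Φ(-2.19) = 0.0143; rank = round(400 × 0.0143) = 6; θ*₍6₎ = 7.642.
Upper: z₀ + z₂ = 1.340; 1 − a(z₀+z₂) = 0.9745; argument = 1.0700 → 1.07; α₂ = 0.8577; rank = 343; θ*₍343₎ = 10.110.

(7.642, 10.110)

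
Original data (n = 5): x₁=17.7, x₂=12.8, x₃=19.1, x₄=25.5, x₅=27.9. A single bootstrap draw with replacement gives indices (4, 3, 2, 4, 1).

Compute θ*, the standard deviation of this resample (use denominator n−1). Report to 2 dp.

θ* = 5.44

Resample values: 25.5, 19.1, 12.8, 25.5, 17.7.
Mean = 20.1200; sum of squared deviations = 118.3680
s² = 118.3680 / 4 = 29.5920
s = √29.5920 = 5.44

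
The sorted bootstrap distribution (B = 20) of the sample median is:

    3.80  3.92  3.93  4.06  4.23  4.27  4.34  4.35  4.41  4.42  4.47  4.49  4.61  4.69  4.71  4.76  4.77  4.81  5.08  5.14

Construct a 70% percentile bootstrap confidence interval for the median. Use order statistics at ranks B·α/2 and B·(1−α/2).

α = 0.30; lower rank = 20 × 0.150 = 3; upper rank = 20 × 0.850 = 17.
The 3rd smallest replicate is 3.93; the 17th is 4.77.

(3.93, 4.77)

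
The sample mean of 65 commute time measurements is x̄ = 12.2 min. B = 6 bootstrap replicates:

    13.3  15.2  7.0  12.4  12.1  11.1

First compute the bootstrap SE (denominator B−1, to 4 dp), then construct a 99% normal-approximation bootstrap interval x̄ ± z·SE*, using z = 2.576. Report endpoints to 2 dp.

Mean of replicates = 11.8500; sum of squared deviations = 37.7750; SE* = √(37.7750/5) = 2.7486
Margin = 2.576 × 2.7486 = 7.080
Interval: 12.2 ± 7.080

(5.12, 19.28)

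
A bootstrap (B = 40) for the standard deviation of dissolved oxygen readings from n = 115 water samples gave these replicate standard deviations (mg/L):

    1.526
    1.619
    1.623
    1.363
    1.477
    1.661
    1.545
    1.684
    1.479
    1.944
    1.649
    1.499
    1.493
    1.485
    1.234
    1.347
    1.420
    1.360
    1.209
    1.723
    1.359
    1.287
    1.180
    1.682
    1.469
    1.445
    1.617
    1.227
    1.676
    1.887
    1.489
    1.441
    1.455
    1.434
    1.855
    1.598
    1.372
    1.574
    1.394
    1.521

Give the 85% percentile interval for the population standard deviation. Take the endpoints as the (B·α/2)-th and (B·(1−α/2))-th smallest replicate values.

Sorted replicates: 1.180, 1.209, 1.227, 1.234, 1.287, 1.347, 1.359, 1.360, 1.363, 1.372, 1.394, 1.420, 1.434, 1.441, 1.445, 1.455, 1.469, 1.477, 1.479, 1.485, 1.489, 1.493, 1.499, 1.521, 1.526, 1.545, 1.574, 1.598, 1.617, 1.619, 1.623, 1.649, 1.661, 1.676, 1.682, 1.684, 1.723, 1.855, 1.887, 1.944
α = 0.15; lower rank = 40 × 0.075 = 3; upper rank = 40 × 0.925 = 37.
The 3rd smallest replicate is 1.227; the 37th is 1.723.

(1.227, 1.723)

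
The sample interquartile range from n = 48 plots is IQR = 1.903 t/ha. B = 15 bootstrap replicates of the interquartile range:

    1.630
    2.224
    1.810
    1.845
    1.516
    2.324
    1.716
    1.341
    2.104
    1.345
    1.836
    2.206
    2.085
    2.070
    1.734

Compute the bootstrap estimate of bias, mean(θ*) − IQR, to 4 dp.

mean(θ*) = (1.630 + 2.224 + 1.810 + 1.845 + 1.516 + 2.324 + 1.716 + 1.341 + 2.104 + 1.345 + 1.836 + 2.206 + 2.085 + 2.070 + 1.734) / 15 = 1.85240
bias = 1.85240 − 1.903

bias = −0.0506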